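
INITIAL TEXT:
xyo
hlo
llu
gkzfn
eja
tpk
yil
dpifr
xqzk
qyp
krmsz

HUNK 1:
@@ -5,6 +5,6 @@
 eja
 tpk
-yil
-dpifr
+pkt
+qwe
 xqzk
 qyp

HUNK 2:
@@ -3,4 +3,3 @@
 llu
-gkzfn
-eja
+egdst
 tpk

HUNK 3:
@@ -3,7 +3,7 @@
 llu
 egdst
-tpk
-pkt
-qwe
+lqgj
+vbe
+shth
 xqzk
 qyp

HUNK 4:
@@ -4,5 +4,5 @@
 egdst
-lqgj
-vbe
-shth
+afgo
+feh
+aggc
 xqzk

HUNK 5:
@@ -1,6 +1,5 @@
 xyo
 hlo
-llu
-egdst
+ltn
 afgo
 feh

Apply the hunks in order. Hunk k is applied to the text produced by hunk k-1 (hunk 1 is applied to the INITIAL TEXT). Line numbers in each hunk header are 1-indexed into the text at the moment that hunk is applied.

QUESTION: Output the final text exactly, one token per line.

Hunk 1: at line 5 remove [yil,dpifr] add [pkt,qwe] -> 11 lines: xyo hlo llu gkzfn eja tpk pkt qwe xqzk qyp krmsz
Hunk 2: at line 3 remove [gkzfn,eja] add [egdst] -> 10 lines: xyo hlo llu egdst tpk pkt qwe xqzk qyp krmsz
Hunk 3: at line 3 remove [tpk,pkt,qwe] add [lqgj,vbe,shth] -> 10 lines: xyo hlo llu egdst lqgj vbe shth xqzk qyp krmsz
Hunk 4: at line 4 remove [lqgj,vbe,shth] add [afgo,feh,aggc] -> 10 lines: xyo hlo llu egdst afgo feh aggc xqzk qyp krmsz
Hunk 5: at line 1 remove [llu,egdst] add [ltn] -> 9 lines: xyo hlo ltn afgo feh aggc xqzk qyp krmsz

Answer: xyo
hlo
ltn
afgo
feh
aggc
xqzk
qyp
krmsz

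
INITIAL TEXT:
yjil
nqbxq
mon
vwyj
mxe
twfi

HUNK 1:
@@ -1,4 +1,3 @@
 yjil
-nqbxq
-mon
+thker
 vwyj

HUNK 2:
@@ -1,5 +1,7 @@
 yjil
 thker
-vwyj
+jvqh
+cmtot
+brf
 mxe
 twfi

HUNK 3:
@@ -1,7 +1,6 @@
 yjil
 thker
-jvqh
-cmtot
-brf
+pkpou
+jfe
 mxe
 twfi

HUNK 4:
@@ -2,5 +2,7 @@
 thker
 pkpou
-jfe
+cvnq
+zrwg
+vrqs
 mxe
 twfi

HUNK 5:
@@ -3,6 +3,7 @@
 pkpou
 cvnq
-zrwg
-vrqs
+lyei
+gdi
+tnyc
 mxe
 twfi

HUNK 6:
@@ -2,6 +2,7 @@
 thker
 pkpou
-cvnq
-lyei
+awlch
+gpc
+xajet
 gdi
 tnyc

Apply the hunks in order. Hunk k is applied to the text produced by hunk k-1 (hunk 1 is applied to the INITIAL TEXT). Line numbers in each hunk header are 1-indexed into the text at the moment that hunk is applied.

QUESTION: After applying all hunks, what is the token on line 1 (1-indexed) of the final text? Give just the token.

Answer: yjil

Derivation:
Hunk 1: at line 1 remove [nqbxq,mon] add [thker] -> 5 lines: yjil thker vwyj mxe twfi
Hunk 2: at line 1 remove [vwyj] add [jvqh,cmtot,brf] -> 7 lines: yjil thker jvqh cmtot brf mxe twfi
Hunk 3: at line 1 remove [jvqh,cmtot,brf] add [pkpou,jfe] -> 6 lines: yjil thker pkpou jfe mxe twfi
Hunk 4: at line 2 remove [jfe] add [cvnq,zrwg,vrqs] -> 8 lines: yjil thker pkpou cvnq zrwg vrqs mxe twfi
Hunk 5: at line 3 remove [zrwg,vrqs] add [lyei,gdi,tnyc] -> 9 lines: yjil thker pkpou cvnq lyei gdi tnyc mxe twfi
Hunk 6: at line 2 remove [cvnq,lyei] add [awlch,gpc,xajet] -> 10 lines: yjil thker pkpou awlch gpc xajet gdi tnyc mxe twfi
Final line 1: yjil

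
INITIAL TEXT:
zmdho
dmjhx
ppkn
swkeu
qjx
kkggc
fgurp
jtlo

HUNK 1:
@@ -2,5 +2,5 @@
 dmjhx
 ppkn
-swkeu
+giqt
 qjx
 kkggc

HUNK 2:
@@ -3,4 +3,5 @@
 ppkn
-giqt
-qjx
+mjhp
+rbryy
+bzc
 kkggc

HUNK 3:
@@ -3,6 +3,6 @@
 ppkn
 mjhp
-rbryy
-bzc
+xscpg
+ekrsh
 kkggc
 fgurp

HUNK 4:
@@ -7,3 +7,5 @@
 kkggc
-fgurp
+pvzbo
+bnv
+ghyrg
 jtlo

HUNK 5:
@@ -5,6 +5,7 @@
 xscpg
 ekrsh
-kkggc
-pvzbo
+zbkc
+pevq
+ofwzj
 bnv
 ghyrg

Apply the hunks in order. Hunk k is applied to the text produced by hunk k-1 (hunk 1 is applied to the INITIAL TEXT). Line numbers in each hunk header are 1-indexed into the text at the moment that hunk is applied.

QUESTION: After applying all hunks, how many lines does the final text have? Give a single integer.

Answer: 12

Derivation:
Hunk 1: at line 2 remove [swkeu] add [giqt] -> 8 lines: zmdho dmjhx ppkn giqt qjx kkggc fgurp jtlo
Hunk 2: at line 3 remove [giqt,qjx] add [mjhp,rbryy,bzc] -> 9 lines: zmdho dmjhx ppkn mjhp rbryy bzc kkggc fgurp jtlo
Hunk 3: at line 3 remove [rbryy,bzc] add [xscpg,ekrsh] -> 9 lines: zmdho dmjhx ppkn mjhp xscpg ekrsh kkggc fgurp jtlo
Hunk 4: at line 7 remove [fgurp] add [pvzbo,bnv,ghyrg] -> 11 lines: zmdho dmjhx ppkn mjhp xscpg ekrsh kkggc pvzbo bnv ghyrg jtlo
Hunk 5: at line 5 remove [kkggc,pvzbo] add [zbkc,pevq,ofwzj] -> 12 lines: zmdho dmjhx ppkn mjhp xscpg ekrsh zbkc pevq ofwzj bnv ghyrg jtlo
Final line count: 12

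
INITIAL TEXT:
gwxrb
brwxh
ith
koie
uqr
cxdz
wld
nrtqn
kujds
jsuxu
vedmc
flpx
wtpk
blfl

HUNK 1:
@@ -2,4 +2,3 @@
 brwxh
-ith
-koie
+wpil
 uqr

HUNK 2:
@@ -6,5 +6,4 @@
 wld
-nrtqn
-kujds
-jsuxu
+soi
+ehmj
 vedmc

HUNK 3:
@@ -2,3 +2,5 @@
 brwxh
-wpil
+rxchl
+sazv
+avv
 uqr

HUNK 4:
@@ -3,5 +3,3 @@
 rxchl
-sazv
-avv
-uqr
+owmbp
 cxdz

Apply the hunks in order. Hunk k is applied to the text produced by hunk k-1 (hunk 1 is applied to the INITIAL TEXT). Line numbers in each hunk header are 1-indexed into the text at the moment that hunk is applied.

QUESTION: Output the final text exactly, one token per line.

Answer: gwxrb
brwxh
rxchl
owmbp
cxdz
wld
soi
ehmj
vedmc
flpx
wtpk
blfl

Derivation:
Hunk 1: at line 2 remove [ith,koie] add [wpil] -> 13 lines: gwxrb brwxh wpil uqr cxdz wld nrtqn kujds jsuxu vedmc flpx wtpk blfl
Hunk 2: at line 6 remove [nrtqn,kujds,jsuxu] add [soi,ehmj] -> 12 lines: gwxrb brwxh wpil uqr cxdz wld soi ehmj vedmc flpx wtpk blfl
Hunk 3: at line 2 remove [wpil] add [rxchl,sazv,avv] -> 14 lines: gwxrb brwxh rxchl sazv avv uqr cxdz wld soi ehmj vedmc flpx wtpk blfl
Hunk 4: at line 3 remove [sazv,avv,uqr] add [owmbp] -> 12 lines: gwxrb brwxh rxchl owmbp cxdz wld soi ehmj vedmc flpx wtpk blfl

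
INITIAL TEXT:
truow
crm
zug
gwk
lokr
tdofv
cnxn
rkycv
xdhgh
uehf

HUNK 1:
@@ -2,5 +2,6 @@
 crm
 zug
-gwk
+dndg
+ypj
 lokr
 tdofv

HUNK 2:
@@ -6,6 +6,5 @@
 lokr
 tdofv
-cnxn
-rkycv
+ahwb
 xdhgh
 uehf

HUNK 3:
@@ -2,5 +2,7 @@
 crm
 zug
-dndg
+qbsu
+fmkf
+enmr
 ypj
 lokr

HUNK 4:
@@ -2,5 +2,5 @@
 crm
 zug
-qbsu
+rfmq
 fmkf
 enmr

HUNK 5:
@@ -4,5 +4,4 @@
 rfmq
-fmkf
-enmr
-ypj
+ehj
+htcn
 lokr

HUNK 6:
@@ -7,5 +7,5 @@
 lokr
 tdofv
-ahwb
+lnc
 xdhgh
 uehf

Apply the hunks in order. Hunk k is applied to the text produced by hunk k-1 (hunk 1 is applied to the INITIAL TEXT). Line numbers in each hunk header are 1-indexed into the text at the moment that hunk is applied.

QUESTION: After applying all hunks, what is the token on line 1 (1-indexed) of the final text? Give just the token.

Answer: truow

Derivation:
Hunk 1: at line 2 remove [gwk] add [dndg,ypj] -> 11 lines: truow crm zug dndg ypj lokr tdofv cnxn rkycv xdhgh uehf
Hunk 2: at line 6 remove [cnxn,rkycv] add [ahwb] -> 10 lines: truow crm zug dndg ypj lokr tdofv ahwb xdhgh uehf
Hunk 3: at line 2 remove [dndg] add [qbsu,fmkf,enmr] -> 12 lines: truow crm zug qbsu fmkf enmr ypj lokr tdofv ahwb xdhgh uehf
Hunk 4: at line 2 remove [qbsu] add [rfmq] -> 12 lines: truow crm zug rfmq fmkf enmr ypj lokr tdofv ahwb xdhgh uehf
Hunk 5: at line 4 remove [fmkf,enmr,ypj] add [ehj,htcn] -> 11 lines: truow crm zug rfmq ehj htcn lokr tdofv ahwb xdhgh uehf
Hunk 6: at line 7 remove [ahwb] add [lnc] -> 11 lines: truow crm zug rfmq ehj htcn lokr tdofv lnc xdhgh uehf
Final line 1: truow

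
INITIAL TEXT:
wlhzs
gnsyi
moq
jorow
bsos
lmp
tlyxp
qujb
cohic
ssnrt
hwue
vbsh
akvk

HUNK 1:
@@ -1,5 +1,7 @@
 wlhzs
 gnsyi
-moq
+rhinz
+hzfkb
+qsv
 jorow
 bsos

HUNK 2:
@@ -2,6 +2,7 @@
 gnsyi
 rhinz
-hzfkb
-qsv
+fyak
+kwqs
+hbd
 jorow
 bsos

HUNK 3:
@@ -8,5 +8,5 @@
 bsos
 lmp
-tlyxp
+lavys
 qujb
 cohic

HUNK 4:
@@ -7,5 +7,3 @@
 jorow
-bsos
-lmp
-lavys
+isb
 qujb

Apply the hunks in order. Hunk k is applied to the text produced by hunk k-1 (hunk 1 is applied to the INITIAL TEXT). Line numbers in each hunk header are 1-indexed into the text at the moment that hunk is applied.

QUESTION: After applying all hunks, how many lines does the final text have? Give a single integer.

Hunk 1: at line 1 remove [moq] add [rhinz,hzfkb,qsv] -> 15 lines: wlhzs gnsyi rhinz hzfkb qsv jorow bsos lmp tlyxp qujb cohic ssnrt hwue vbsh akvk
Hunk 2: at line 2 remove [hzfkb,qsv] add [fyak,kwqs,hbd] -> 16 lines: wlhzs gnsyi rhinz fyak kwqs hbd jorow bsos lmp tlyxp qujb cohic ssnrt hwue vbsh akvk
Hunk 3: at line 8 remove [tlyxp] add [lavys] -> 16 lines: wlhzs gnsyi rhinz fyak kwqs hbd jorow bsos lmp lavys qujb cohic ssnrt hwue vbsh akvk
Hunk 4: at line 7 remove [bsos,lmp,lavys] add [isb] -> 14 lines: wlhzs gnsyi rhinz fyak kwqs hbd jorow isb qujb cohic ssnrt hwue vbsh akvk
Final line count: 14

Answer: 14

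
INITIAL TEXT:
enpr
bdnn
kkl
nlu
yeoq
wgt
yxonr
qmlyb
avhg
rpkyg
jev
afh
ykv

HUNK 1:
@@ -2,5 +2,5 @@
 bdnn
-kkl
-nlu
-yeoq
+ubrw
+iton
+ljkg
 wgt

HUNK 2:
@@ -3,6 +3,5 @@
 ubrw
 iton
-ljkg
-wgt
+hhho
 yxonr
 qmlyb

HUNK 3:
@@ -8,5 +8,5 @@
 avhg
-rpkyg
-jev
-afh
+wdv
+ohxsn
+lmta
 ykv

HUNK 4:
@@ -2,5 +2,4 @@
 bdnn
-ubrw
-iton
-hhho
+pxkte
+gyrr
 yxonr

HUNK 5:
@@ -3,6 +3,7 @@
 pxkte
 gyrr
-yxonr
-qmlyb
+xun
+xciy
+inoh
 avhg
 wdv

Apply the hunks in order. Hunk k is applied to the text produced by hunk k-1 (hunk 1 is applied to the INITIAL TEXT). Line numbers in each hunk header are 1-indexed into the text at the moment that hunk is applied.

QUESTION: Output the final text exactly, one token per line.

Hunk 1: at line 2 remove [kkl,nlu,yeoq] add [ubrw,iton,ljkg] -> 13 lines: enpr bdnn ubrw iton ljkg wgt yxonr qmlyb avhg rpkyg jev afh ykv
Hunk 2: at line 3 remove [ljkg,wgt] add [hhho] -> 12 lines: enpr bdnn ubrw iton hhho yxonr qmlyb avhg rpkyg jev afh ykv
Hunk 3: at line 8 remove [rpkyg,jev,afh] add [wdv,ohxsn,lmta] -> 12 lines: enpr bdnn ubrw iton hhho yxonr qmlyb avhg wdv ohxsn lmta ykv
Hunk 4: at line 2 remove [ubrw,iton,hhho] add [pxkte,gyrr] -> 11 lines: enpr bdnn pxkte gyrr yxonr qmlyb avhg wdv ohxsn lmta ykv
Hunk 5: at line 3 remove [yxonr,qmlyb] add [xun,xciy,inoh] -> 12 lines: enpr bdnn pxkte gyrr xun xciy inoh avhg wdv ohxsn lmta ykv

Answer: enpr
bdnn
pxkte
gyrr
xun
xciy
inoh
avhg
wdv
ohxsn
lmta
ykv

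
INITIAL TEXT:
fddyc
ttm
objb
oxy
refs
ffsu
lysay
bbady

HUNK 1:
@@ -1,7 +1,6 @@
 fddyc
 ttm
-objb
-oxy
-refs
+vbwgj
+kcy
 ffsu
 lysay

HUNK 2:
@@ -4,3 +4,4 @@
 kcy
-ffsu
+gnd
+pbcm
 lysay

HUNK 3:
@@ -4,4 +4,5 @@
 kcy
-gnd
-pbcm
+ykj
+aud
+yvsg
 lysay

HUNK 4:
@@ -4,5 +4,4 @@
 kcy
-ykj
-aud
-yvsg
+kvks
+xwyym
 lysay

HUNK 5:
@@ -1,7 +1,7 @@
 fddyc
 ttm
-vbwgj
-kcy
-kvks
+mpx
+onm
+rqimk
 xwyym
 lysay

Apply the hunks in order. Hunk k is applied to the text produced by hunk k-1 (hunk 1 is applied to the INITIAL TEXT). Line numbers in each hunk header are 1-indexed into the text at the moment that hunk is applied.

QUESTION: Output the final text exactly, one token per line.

Hunk 1: at line 1 remove [objb,oxy,refs] add [vbwgj,kcy] -> 7 lines: fddyc ttm vbwgj kcy ffsu lysay bbady
Hunk 2: at line 4 remove [ffsu] add [gnd,pbcm] -> 8 lines: fddyc ttm vbwgj kcy gnd pbcm lysay bbady
Hunk 3: at line 4 remove [gnd,pbcm] add [ykj,aud,yvsg] -> 9 lines: fddyc ttm vbwgj kcy ykj aud yvsg lysay bbady
Hunk 4: at line 4 remove [ykj,aud,yvsg] add [kvks,xwyym] -> 8 lines: fddyc ttm vbwgj kcy kvks xwyym lysay bbady
Hunk 5: at line 1 remove [vbwgj,kcy,kvks] add [mpx,onm,rqimk] -> 8 lines: fddyc ttm mpx onm rqimk xwyym lysay bbady

Answer: fddyc
ttm
mpx
onm
rqimk
xwyym
lysay
bbady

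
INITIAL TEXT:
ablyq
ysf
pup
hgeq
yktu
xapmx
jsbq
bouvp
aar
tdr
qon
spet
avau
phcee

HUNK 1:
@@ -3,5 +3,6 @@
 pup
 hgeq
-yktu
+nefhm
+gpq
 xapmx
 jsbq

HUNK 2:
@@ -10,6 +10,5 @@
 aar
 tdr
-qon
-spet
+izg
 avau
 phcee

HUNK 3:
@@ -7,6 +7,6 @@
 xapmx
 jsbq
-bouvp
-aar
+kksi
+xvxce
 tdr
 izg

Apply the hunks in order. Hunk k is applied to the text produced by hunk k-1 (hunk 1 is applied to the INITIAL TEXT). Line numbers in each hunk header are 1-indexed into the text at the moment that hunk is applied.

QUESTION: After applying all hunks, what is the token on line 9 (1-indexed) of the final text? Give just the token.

Hunk 1: at line 3 remove [yktu] add [nefhm,gpq] -> 15 lines: ablyq ysf pup hgeq nefhm gpq xapmx jsbq bouvp aar tdr qon spet avau phcee
Hunk 2: at line 10 remove [qon,spet] add [izg] -> 14 lines: ablyq ysf pup hgeq nefhm gpq xapmx jsbq bouvp aar tdr izg avau phcee
Hunk 3: at line 7 remove [bouvp,aar] add [kksi,xvxce] -> 14 lines: ablyq ysf pup hgeq nefhm gpq xapmx jsbq kksi xvxce tdr izg avau phcee
Final line 9: kksi

Answer: kksi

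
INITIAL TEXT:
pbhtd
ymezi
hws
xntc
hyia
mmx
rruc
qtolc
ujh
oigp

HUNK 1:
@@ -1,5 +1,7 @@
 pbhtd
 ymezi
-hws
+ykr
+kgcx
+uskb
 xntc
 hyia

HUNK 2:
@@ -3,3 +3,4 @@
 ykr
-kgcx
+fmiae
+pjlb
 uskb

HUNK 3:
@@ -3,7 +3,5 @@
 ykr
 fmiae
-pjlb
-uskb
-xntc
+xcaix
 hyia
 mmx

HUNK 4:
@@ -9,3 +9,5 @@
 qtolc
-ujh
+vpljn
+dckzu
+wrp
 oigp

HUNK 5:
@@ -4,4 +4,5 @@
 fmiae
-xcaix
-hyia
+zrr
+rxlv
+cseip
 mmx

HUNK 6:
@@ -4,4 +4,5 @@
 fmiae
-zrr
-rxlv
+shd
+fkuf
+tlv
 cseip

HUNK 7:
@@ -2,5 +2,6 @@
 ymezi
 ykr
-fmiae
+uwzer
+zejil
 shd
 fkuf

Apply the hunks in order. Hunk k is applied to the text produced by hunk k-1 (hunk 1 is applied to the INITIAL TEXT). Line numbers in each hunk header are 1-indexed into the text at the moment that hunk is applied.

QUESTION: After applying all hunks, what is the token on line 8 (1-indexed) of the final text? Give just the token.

Answer: tlv

Derivation:
Hunk 1: at line 1 remove [hws] add [ykr,kgcx,uskb] -> 12 lines: pbhtd ymezi ykr kgcx uskb xntc hyia mmx rruc qtolc ujh oigp
Hunk 2: at line 3 remove [kgcx] add [fmiae,pjlb] -> 13 lines: pbhtd ymezi ykr fmiae pjlb uskb xntc hyia mmx rruc qtolc ujh oigp
Hunk 3: at line 3 remove [pjlb,uskb,xntc] add [xcaix] -> 11 lines: pbhtd ymezi ykr fmiae xcaix hyia mmx rruc qtolc ujh oigp
Hunk 4: at line 9 remove [ujh] add [vpljn,dckzu,wrp] -> 13 lines: pbhtd ymezi ykr fmiae xcaix hyia mmx rruc qtolc vpljn dckzu wrp oigp
Hunk 5: at line 4 remove [xcaix,hyia] add [zrr,rxlv,cseip] -> 14 lines: pbhtd ymezi ykr fmiae zrr rxlv cseip mmx rruc qtolc vpljn dckzu wrp oigp
Hunk 6: at line 4 remove [zrr,rxlv] add [shd,fkuf,tlv] -> 15 lines: pbhtd ymezi ykr fmiae shd fkuf tlv cseip mmx rruc qtolc vpljn dckzu wrp oigp
Hunk 7: at line 2 remove [fmiae] add [uwzer,zejil] -> 16 lines: pbhtd ymezi ykr uwzer zejil shd fkuf tlv cseip mmx rruc qtolc vpljn dckzu wrp oigp
Final line 8: tlv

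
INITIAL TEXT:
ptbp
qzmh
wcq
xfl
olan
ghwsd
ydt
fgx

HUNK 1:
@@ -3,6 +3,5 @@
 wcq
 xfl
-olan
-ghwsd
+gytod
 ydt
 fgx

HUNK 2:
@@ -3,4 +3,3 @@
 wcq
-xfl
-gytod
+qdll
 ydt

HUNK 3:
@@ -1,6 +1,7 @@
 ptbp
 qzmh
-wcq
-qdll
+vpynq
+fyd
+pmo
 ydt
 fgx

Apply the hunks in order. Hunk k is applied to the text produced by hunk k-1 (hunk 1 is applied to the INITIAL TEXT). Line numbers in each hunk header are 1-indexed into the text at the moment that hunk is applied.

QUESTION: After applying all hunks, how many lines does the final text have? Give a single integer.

Hunk 1: at line 3 remove [olan,ghwsd] add [gytod] -> 7 lines: ptbp qzmh wcq xfl gytod ydt fgx
Hunk 2: at line 3 remove [xfl,gytod] add [qdll] -> 6 lines: ptbp qzmh wcq qdll ydt fgx
Hunk 3: at line 1 remove [wcq,qdll] add [vpynq,fyd,pmo] -> 7 lines: ptbp qzmh vpynq fyd pmo ydt fgx
Final line count: 7

Answer: 7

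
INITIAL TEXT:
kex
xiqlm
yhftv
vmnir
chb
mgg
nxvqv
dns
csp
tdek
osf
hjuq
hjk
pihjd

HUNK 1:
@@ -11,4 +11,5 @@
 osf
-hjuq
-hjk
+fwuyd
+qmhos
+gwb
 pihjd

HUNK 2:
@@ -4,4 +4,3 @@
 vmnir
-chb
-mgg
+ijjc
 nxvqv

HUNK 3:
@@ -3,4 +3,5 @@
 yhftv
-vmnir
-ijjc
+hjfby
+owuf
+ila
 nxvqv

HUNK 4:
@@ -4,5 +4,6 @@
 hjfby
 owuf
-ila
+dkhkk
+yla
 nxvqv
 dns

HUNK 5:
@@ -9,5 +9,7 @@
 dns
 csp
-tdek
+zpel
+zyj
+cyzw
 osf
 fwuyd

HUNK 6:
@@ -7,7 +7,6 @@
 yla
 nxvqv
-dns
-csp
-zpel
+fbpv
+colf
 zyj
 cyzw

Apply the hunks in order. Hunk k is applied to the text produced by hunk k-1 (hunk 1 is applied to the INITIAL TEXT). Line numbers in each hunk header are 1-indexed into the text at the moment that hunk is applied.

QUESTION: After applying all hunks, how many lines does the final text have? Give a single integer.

Answer: 17

Derivation:
Hunk 1: at line 11 remove [hjuq,hjk] add [fwuyd,qmhos,gwb] -> 15 lines: kex xiqlm yhftv vmnir chb mgg nxvqv dns csp tdek osf fwuyd qmhos gwb pihjd
Hunk 2: at line 4 remove [chb,mgg] add [ijjc] -> 14 lines: kex xiqlm yhftv vmnir ijjc nxvqv dns csp tdek osf fwuyd qmhos gwb pihjd
Hunk 3: at line 3 remove [vmnir,ijjc] add [hjfby,owuf,ila] -> 15 lines: kex xiqlm yhftv hjfby owuf ila nxvqv dns csp tdek osf fwuyd qmhos gwb pihjd
Hunk 4: at line 4 remove [ila] add [dkhkk,yla] -> 16 lines: kex xiqlm yhftv hjfby owuf dkhkk yla nxvqv dns csp tdek osf fwuyd qmhos gwb pihjd
Hunk 5: at line 9 remove [tdek] add [zpel,zyj,cyzw] -> 18 lines: kex xiqlm yhftv hjfby owuf dkhkk yla nxvqv dns csp zpel zyj cyzw osf fwuyd qmhos gwb pihjd
Hunk 6: at line 7 remove [dns,csp,zpel] add [fbpv,colf] -> 17 lines: kex xiqlm yhftv hjfby owuf dkhkk yla nxvqv fbpv colf zyj cyzw osf fwuyd qmhos gwb pihjd
Final line count: 17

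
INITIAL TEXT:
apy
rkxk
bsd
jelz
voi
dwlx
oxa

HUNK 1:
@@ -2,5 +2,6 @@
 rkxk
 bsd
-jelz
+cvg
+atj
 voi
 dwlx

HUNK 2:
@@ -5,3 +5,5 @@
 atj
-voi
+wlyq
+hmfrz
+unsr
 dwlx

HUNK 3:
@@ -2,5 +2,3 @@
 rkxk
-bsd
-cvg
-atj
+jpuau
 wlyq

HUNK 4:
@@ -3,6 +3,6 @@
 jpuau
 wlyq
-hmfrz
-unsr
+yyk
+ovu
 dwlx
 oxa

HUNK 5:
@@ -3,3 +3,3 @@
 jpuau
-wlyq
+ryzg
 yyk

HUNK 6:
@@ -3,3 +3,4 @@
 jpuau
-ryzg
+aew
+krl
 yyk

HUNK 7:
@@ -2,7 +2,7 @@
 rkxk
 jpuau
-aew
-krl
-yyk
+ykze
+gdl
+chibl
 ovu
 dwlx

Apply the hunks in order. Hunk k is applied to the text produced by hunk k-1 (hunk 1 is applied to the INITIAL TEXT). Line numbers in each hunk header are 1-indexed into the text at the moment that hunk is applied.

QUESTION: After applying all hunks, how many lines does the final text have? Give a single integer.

Hunk 1: at line 2 remove [jelz] add [cvg,atj] -> 8 lines: apy rkxk bsd cvg atj voi dwlx oxa
Hunk 2: at line 5 remove [voi] add [wlyq,hmfrz,unsr] -> 10 lines: apy rkxk bsd cvg atj wlyq hmfrz unsr dwlx oxa
Hunk 3: at line 2 remove [bsd,cvg,atj] add [jpuau] -> 8 lines: apy rkxk jpuau wlyq hmfrz unsr dwlx oxa
Hunk 4: at line 3 remove [hmfrz,unsr] add [yyk,ovu] -> 8 lines: apy rkxk jpuau wlyq yyk ovu dwlx oxa
Hunk 5: at line 3 remove [wlyq] add [ryzg] -> 8 lines: apy rkxk jpuau ryzg yyk ovu dwlx oxa
Hunk 6: at line 3 remove [ryzg] add [aew,krl] -> 9 lines: apy rkxk jpuau aew krl yyk ovu dwlx oxa
Hunk 7: at line 2 remove [aew,krl,yyk] add [ykze,gdl,chibl] -> 9 lines: apy rkxk jpuau ykze gdl chibl ovu dwlx oxa
Final line count: 9

Answer: 9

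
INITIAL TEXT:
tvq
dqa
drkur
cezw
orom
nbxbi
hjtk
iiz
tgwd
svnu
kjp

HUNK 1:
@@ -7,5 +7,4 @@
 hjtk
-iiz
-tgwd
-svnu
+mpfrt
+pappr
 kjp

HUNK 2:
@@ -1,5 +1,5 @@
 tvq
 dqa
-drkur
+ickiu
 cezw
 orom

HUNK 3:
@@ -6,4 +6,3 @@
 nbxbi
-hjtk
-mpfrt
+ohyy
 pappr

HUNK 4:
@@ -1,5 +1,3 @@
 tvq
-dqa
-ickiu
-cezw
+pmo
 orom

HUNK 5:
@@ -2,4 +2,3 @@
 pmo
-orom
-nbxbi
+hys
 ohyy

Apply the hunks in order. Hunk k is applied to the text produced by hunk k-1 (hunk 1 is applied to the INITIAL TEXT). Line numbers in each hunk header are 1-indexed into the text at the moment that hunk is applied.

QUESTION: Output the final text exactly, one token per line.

Answer: tvq
pmo
hys
ohyy
pappr
kjp

Derivation:
Hunk 1: at line 7 remove [iiz,tgwd,svnu] add [mpfrt,pappr] -> 10 lines: tvq dqa drkur cezw orom nbxbi hjtk mpfrt pappr kjp
Hunk 2: at line 1 remove [drkur] add [ickiu] -> 10 lines: tvq dqa ickiu cezw orom nbxbi hjtk mpfrt pappr kjp
Hunk 3: at line 6 remove [hjtk,mpfrt] add [ohyy] -> 9 lines: tvq dqa ickiu cezw orom nbxbi ohyy pappr kjp
Hunk 4: at line 1 remove [dqa,ickiu,cezw] add [pmo] -> 7 lines: tvq pmo orom nbxbi ohyy pappr kjp
Hunk 5: at line 2 remove [orom,nbxbi] add [hys] -> 6 lines: tvq pmo hys ohyy pappr kjp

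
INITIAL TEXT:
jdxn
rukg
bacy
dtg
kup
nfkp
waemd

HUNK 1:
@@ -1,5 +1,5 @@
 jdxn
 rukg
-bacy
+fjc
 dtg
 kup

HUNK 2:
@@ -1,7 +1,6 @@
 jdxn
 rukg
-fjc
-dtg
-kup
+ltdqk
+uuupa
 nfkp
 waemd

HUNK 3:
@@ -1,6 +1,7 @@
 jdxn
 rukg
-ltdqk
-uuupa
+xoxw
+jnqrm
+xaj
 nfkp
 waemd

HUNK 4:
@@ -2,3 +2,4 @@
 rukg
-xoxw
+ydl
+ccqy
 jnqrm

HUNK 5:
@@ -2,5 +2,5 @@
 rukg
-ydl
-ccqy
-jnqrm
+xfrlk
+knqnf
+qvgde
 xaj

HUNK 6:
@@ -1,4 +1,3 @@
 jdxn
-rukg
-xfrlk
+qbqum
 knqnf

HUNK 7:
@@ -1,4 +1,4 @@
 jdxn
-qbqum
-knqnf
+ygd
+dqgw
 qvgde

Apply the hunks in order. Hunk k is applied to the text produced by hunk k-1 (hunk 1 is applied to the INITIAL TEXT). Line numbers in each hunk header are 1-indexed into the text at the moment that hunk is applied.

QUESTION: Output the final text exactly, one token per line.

Answer: jdxn
ygd
dqgw
qvgde
xaj
nfkp
waemd

Derivation:
Hunk 1: at line 1 remove [bacy] add [fjc] -> 7 lines: jdxn rukg fjc dtg kup nfkp waemd
Hunk 2: at line 1 remove [fjc,dtg,kup] add [ltdqk,uuupa] -> 6 lines: jdxn rukg ltdqk uuupa nfkp waemd
Hunk 3: at line 1 remove [ltdqk,uuupa] add [xoxw,jnqrm,xaj] -> 7 lines: jdxn rukg xoxw jnqrm xaj nfkp waemd
Hunk 4: at line 2 remove [xoxw] add [ydl,ccqy] -> 8 lines: jdxn rukg ydl ccqy jnqrm xaj nfkp waemd
Hunk 5: at line 2 remove [ydl,ccqy,jnqrm] add [xfrlk,knqnf,qvgde] -> 8 lines: jdxn rukg xfrlk knqnf qvgde xaj nfkp waemd
Hunk 6: at line 1 remove [rukg,xfrlk] add [qbqum] -> 7 lines: jdxn qbqum knqnf qvgde xaj nfkp waemd
Hunk 7: at line 1 remove [qbqum,knqnf] add [ygd,dqgw] -> 7 lines: jdxn ygd dqgw qvgde xaj nfkp waemd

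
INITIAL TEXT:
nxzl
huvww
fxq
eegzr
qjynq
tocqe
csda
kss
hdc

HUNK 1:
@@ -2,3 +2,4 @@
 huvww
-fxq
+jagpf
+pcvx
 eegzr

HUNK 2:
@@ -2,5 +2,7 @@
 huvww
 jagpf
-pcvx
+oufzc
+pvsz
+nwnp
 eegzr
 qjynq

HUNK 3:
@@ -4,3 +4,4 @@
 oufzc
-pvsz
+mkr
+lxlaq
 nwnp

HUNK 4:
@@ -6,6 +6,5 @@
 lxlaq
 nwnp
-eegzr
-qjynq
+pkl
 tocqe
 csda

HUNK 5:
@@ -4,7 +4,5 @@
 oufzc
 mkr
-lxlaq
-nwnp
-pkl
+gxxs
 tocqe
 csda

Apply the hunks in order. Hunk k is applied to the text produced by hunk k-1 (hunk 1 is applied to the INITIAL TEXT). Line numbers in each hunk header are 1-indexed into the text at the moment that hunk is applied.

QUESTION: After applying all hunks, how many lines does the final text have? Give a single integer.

Hunk 1: at line 2 remove [fxq] add [jagpf,pcvx] -> 10 lines: nxzl huvww jagpf pcvx eegzr qjynq tocqe csda kss hdc
Hunk 2: at line 2 remove [pcvx] add [oufzc,pvsz,nwnp] -> 12 lines: nxzl huvww jagpf oufzc pvsz nwnp eegzr qjynq tocqe csda kss hdc
Hunk 3: at line 4 remove [pvsz] add [mkr,lxlaq] -> 13 lines: nxzl huvww jagpf oufzc mkr lxlaq nwnp eegzr qjynq tocqe csda kss hdc
Hunk 4: at line 6 remove [eegzr,qjynq] add [pkl] -> 12 lines: nxzl huvww jagpf oufzc mkr lxlaq nwnp pkl tocqe csda kss hdc
Hunk 5: at line 4 remove [lxlaq,nwnp,pkl] add [gxxs] -> 10 lines: nxzl huvww jagpf oufzc mkr gxxs tocqe csda kss hdc
Final line count: 10

Answer: 10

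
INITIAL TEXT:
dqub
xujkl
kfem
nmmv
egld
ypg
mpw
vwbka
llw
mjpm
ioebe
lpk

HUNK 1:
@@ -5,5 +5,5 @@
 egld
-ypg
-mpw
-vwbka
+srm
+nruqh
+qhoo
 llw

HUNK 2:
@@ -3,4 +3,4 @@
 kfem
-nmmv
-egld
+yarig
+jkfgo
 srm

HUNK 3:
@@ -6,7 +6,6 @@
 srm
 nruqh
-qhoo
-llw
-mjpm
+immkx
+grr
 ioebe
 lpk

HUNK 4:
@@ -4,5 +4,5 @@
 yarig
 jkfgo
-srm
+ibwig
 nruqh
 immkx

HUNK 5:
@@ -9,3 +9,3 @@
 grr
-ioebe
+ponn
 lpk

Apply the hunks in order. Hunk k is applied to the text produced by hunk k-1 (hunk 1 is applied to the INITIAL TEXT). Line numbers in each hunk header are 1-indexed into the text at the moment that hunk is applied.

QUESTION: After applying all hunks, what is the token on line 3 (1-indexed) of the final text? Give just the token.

Answer: kfem

Derivation:
Hunk 1: at line 5 remove [ypg,mpw,vwbka] add [srm,nruqh,qhoo] -> 12 lines: dqub xujkl kfem nmmv egld srm nruqh qhoo llw mjpm ioebe lpk
Hunk 2: at line 3 remove [nmmv,egld] add [yarig,jkfgo] -> 12 lines: dqub xujkl kfem yarig jkfgo srm nruqh qhoo llw mjpm ioebe lpk
Hunk 3: at line 6 remove [qhoo,llw,mjpm] add [immkx,grr] -> 11 lines: dqub xujkl kfem yarig jkfgo srm nruqh immkx grr ioebe lpk
Hunk 4: at line 4 remove [srm] add [ibwig] -> 11 lines: dqub xujkl kfem yarig jkfgo ibwig nruqh immkx grr ioebe lpk
Hunk 5: at line 9 remove [ioebe] add [ponn] -> 11 lines: dqub xujkl kfem yarig jkfgo ibwig nruqh immkx grr ponn lpk
Final line 3: kfem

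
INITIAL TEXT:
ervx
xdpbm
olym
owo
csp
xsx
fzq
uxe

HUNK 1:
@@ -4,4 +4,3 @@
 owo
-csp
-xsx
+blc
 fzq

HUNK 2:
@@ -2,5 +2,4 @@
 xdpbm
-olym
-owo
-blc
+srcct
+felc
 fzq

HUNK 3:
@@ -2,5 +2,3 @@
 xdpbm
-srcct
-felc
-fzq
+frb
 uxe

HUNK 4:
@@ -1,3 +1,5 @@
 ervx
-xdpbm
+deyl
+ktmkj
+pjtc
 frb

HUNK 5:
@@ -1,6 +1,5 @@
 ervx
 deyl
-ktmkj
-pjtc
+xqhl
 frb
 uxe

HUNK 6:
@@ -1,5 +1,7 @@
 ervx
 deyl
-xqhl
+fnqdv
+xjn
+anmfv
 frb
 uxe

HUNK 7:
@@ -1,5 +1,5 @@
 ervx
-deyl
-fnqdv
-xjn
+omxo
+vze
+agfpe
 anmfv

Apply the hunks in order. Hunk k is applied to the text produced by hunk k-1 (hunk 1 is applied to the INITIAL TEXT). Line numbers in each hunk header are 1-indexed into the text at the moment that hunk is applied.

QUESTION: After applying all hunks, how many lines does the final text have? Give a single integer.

Answer: 7

Derivation:
Hunk 1: at line 4 remove [csp,xsx] add [blc] -> 7 lines: ervx xdpbm olym owo blc fzq uxe
Hunk 2: at line 2 remove [olym,owo,blc] add [srcct,felc] -> 6 lines: ervx xdpbm srcct felc fzq uxe
Hunk 3: at line 2 remove [srcct,felc,fzq] add [frb] -> 4 lines: ervx xdpbm frb uxe
Hunk 4: at line 1 remove [xdpbm] add [deyl,ktmkj,pjtc] -> 6 lines: ervx deyl ktmkj pjtc frb uxe
Hunk 5: at line 1 remove [ktmkj,pjtc] add [xqhl] -> 5 lines: ervx deyl xqhl frb uxe
Hunk 6: at line 1 remove [xqhl] add [fnqdv,xjn,anmfv] -> 7 lines: ervx deyl fnqdv xjn anmfv frb uxe
Hunk 7: at line 1 remove [deyl,fnqdv,xjn] add [omxo,vze,agfpe] -> 7 lines: ervx omxo vze agfpe anmfv frb uxe
Final line count: 7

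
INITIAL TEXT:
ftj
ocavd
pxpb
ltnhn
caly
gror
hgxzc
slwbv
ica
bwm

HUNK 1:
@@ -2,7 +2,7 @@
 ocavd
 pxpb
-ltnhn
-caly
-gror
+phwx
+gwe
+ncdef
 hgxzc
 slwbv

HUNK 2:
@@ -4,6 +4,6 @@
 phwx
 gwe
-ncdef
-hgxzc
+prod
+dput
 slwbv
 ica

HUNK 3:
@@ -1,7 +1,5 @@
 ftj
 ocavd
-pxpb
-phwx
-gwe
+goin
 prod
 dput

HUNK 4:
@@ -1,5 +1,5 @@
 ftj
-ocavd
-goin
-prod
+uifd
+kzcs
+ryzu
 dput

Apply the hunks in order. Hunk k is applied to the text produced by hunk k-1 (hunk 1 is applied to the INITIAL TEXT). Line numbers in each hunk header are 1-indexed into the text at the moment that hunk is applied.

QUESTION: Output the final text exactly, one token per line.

Hunk 1: at line 2 remove [ltnhn,caly,gror] add [phwx,gwe,ncdef] -> 10 lines: ftj ocavd pxpb phwx gwe ncdef hgxzc slwbv ica bwm
Hunk 2: at line 4 remove [ncdef,hgxzc] add [prod,dput] -> 10 lines: ftj ocavd pxpb phwx gwe prod dput slwbv ica bwm
Hunk 3: at line 1 remove [pxpb,phwx,gwe] add [goin] -> 8 lines: ftj ocavd goin prod dput slwbv ica bwm
Hunk 4: at line 1 remove [ocavd,goin,prod] add [uifd,kzcs,ryzu] -> 8 lines: ftj uifd kzcs ryzu dput slwbv ica bwm

Answer: ftj
uifd
kzcs
ryzu
dput
slwbv
ica
bwm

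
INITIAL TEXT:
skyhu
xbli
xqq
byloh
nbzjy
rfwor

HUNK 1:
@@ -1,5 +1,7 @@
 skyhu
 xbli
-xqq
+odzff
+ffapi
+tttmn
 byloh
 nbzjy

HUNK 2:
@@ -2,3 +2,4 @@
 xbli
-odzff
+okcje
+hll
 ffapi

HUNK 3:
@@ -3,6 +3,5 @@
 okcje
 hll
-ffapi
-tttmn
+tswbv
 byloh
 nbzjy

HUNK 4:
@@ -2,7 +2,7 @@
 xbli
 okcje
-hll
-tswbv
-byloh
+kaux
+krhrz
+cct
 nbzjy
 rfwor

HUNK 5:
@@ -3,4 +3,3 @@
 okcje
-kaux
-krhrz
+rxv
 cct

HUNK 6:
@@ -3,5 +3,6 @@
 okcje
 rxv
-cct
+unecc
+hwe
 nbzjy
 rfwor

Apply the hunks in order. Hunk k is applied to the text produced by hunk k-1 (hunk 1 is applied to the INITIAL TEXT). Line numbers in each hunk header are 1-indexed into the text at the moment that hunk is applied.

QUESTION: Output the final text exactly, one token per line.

Hunk 1: at line 1 remove [xqq] add [odzff,ffapi,tttmn] -> 8 lines: skyhu xbli odzff ffapi tttmn byloh nbzjy rfwor
Hunk 2: at line 2 remove [odzff] add [okcje,hll] -> 9 lines: skyhu xbli okcje hll ffapi tttmn byloh nbzjy rfwor
Hunk 3: at line 3 remove [ffapi,tttmn] add [tswbv] -> 8 lines: skyhu xbli okcje hll tswbv byloh nbzjy rfwor
Hunk 4: at line 2 remove [hll,tswbv,byloh] add [kaux,krhrz,cct] -> 8 lines: skyhu xbli okcje kaux krhrz cct nbzjy rfwor
Hunk 5: at line 3 remove [kaux,krhrz] add [rxv] -> 7 lines: skyhu xbli okcje rxv cct nbzjy rfwor
Hunk 6: at line 3 remove [cct] add [unecc,hwe] -> 8 lines: skyhu xbli okcje rxv unecc hwe nbzjy rfwor

Answer: skyhu
xbli
okcje
rxv
unecc
hwe
nbzjy
rfwor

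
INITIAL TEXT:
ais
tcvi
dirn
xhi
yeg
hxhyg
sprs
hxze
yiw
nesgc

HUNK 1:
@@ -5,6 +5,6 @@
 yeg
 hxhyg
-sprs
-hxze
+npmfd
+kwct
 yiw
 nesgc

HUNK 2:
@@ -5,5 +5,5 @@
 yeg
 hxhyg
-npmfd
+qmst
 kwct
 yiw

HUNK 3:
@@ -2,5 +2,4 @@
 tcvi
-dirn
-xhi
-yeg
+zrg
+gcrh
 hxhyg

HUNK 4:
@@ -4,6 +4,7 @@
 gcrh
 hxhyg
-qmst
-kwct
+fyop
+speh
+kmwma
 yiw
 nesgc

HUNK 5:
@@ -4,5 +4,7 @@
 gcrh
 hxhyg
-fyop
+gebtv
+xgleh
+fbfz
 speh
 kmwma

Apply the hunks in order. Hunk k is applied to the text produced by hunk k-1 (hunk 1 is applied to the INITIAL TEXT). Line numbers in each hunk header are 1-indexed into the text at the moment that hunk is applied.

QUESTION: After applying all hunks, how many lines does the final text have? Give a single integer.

Hunk 1: at line 5 remove [sprs,hxze] add [npmfd,kwct] -> 10 lines: ais tcvi dirn xhi yeg hxhyg npmfd kwct yiw nesgc
Hunk 2: at line 5 remove [npmfd] add [qmst] -> 10 lines: ais tcvi dirn xhi yeg hxhyg qmst kwct yiw nesgc
Hunk 3: at line 2 remove [dirn,xhi,yeg] add [zrg,gcrh] -> 9 lines: ais tcvi zrg gcrh hxhyg qmst kwct yiw nesgc
Hunk 4: at line 4 remove [qmst,kwct] add [fyop,speh,kmwma] -> 10 lines: ais tcvi zrg gcrh hxhyg fyop speh kmwma yiw nesgc
Hunk 5: at line 4 remove [fyop] add [gebtv,xgleh,fbfz] -> 12 lines: ais tcvi zrg gcrh hxhyg gebtv xgleh fbfz speh kmwma yiw nesgc
Final line count: 12

Answer: 12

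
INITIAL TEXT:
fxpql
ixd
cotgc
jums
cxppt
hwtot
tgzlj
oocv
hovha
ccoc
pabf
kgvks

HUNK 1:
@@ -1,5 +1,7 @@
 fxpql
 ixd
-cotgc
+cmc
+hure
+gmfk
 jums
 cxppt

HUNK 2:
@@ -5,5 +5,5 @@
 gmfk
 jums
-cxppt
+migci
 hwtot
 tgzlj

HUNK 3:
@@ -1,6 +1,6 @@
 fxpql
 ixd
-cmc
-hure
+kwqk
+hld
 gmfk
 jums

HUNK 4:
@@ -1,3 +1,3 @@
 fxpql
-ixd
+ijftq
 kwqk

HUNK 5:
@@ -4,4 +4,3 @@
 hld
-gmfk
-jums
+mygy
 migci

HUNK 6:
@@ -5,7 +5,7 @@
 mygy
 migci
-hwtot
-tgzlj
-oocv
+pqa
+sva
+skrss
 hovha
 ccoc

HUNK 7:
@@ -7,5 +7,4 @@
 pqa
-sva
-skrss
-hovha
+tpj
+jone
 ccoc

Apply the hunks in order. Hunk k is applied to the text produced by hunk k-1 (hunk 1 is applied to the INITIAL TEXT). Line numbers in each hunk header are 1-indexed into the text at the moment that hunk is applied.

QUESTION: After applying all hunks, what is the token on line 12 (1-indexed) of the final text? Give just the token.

Hunk 1: at line 1 remove [cotgc] add [cmc,hure,gmfk] -> 14 lines: fxpql ixd cmc hure gmfk jums cxppt hwtot tgzlj oocv hovha ccoc pabf kgvks
Hunk 2: at line 5 remove [cxppt] add [migci] -> 14 lines: fxpql ixd cmc hure gmfk jums migci hwtot tgzlj oocv hovha ccoc pabf kgvks
Hunk 3: at line 1 remove [cmc,hure] add [kwqk,hld] -> 14 lines: fxpql ixd kwqk hld gmfk jums migci hwtot tgzlj oocv hovha ccoc pabf kgvks
Hunk 4: at line 1 remove [ixd] add [ijftq] -> 14 lines: fxpql ijftq kwqk hld gmfk jums migci hwtot tgzlj oocv hovha ccoc pabf kgvks
Hunk 5: at line 4 remove [gmfk,jums] add [mygy] -> 13 lines: fxpql ijftq kwqk hld mygy migci hwtot tgzlj oocv hovha ccoc pabf kgvks
Hunk 6: at line 5 remove [hwtot,tgzlj,oocv] add [pqa,sva,skrss] -> 13 lines: fxpql ijftq kwqk hld mygy migci pqa sva skrss hovha ccoc pabf kgvks
Hunk 7: at line 7 remove [sva,skrss,hovha] add [tpj,jone] -> 12 lines: fxpql ijftq kwqk hld mygy migci pqa tpj jone ccoc pabf kgvks
Final line 12: kgvks

Answer: kgvks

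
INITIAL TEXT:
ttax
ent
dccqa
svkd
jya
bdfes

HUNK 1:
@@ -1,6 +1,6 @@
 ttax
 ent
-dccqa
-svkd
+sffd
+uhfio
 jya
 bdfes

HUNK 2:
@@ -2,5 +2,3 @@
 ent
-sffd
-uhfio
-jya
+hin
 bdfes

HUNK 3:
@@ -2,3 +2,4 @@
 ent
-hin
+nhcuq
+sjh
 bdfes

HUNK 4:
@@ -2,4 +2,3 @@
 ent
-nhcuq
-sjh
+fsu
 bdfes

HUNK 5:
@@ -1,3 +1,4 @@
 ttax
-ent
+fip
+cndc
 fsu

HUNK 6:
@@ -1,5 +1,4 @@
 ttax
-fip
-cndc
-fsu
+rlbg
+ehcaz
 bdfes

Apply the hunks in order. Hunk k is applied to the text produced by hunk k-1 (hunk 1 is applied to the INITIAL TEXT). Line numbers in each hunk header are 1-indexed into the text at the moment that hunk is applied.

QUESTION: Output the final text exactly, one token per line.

Answer: ttax
rlbg
ehcaz
bdfes

Derivation:
Hunk 1: at line 1 remove [dccqa,svkd] add [sffd,uhfio] -> 6 lines: ttax ent sffd uhfio jya bdfes
Hunk 2: at line 2 remove [sffd,uhfio,jya] add [hin] -> 4 lines: ttax ent hin bdfes
Hunk 3: at line 2 remove [hin] add [nhcuq,sjh] -> 5 lines: ttax ent nhcuq sjh bdfes
Hunk 4: at line 2 remove [nhcuq,sjh] add [fsu] -> 4 lines: ttax ent fsu bdfes
Hunk 5: at line 1 remove [ent] add [fip,cndc] -> 5 lines: ttax fip cndc fsu bdfes
Hunk 6: at line 1 remove [fip,cndc,fsu] add [rlbg,ehcaz] -> 4 lines: ttax rlbg ehcaz bdfes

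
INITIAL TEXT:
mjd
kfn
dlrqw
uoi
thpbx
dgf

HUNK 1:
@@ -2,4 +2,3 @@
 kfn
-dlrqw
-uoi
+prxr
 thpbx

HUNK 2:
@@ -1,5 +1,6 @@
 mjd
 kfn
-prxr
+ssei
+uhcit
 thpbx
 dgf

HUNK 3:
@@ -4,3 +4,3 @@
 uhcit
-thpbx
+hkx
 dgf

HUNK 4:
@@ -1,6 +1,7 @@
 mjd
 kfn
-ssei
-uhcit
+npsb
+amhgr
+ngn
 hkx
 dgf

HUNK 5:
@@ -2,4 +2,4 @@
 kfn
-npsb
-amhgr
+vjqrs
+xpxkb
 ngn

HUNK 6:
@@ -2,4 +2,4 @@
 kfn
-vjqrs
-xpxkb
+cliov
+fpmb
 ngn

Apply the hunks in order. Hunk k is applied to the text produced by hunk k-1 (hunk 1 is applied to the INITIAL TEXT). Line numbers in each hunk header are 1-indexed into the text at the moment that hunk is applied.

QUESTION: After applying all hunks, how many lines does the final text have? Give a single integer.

Answer: 7

Derivation:
Hunk 1: at line 2 remove [dlrqw,uoi] add [prxr] -> 5 lines: mjd kfn prxr thpbx dgf
Hunk 2: at line 1 remove [prxr] add [ssei,uhcit] -> 6 lines: mjd kfn ssei uhcit thpbx dgf
Hunk 3: at line 4 remove [thpbx] add [hkx] -> 6 lines: mjd kfn ssei uhcit hkx dgf
Hunk 4: at line 1 remove [ssei,uhcit] add [npsb,amhgr,ngn] -> 7 lines: mjd kfn npsb amhgr ngn hkx dgf
Hunk 5: at line 2 remove [npsb,amhgr] add [vjqrs,xpxkb] -> 7 lines: mjd kfn vjqrs xpxkb ngn hkx dgf
Hunk 6: at line 2 remove [vjqrs,xpxkb] add [cliov,fpmb] -> 7 lines: mjd kfn cliov fpmb ngn hkx dgf
Final line count: 7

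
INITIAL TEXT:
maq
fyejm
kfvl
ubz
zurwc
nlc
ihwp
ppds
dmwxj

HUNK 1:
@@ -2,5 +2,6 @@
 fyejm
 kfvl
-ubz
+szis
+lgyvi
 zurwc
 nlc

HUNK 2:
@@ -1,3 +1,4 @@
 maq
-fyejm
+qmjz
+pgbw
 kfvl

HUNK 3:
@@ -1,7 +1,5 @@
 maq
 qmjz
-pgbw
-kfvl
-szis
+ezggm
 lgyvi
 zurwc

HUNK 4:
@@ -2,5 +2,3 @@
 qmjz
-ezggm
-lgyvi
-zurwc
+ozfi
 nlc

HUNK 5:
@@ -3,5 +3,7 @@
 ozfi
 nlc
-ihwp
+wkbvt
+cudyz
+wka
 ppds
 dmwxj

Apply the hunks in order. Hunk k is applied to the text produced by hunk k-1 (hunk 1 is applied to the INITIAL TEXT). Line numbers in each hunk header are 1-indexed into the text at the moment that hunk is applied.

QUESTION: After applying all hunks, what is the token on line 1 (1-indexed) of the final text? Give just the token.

Answer: maq

Derivation:
Hunk 1: at line 2 remove [ubz] add [szis,lgyvi] -> 10 lines: maq fyejm kfvl szis lgyvi zurwc nlc ihwp ppds dmwxj
Hunk 2: at line 1 remove [fyejm] add [qmjz,pgbw] -> 11 lines: maq qmjz pgbw kfvl szis lgyvi zurwc nlc ihwp ppds dmwxj
Hunk 3: at line 1 remove [pgbw,kfvl,szis] add [ezggm] -> 9 lines: maq qmjz ezggm lgyvi zurwc nlc ihwp ppds dmwxj
Hunk 4: at line 2 remove [ezggm,lgyvi,zurwc] add [ozfi] -> 7 lines: maq qmjz ozfi nlc ihwp ppds dmwxj
Hunk 5: at line 3 remove [ihwp] add [wkbvt,cudyz,wka] -> 9 lines: maq qmjz ozfi nlc wkbvt cudyz wka ppds dmwxj
Final line 1: maq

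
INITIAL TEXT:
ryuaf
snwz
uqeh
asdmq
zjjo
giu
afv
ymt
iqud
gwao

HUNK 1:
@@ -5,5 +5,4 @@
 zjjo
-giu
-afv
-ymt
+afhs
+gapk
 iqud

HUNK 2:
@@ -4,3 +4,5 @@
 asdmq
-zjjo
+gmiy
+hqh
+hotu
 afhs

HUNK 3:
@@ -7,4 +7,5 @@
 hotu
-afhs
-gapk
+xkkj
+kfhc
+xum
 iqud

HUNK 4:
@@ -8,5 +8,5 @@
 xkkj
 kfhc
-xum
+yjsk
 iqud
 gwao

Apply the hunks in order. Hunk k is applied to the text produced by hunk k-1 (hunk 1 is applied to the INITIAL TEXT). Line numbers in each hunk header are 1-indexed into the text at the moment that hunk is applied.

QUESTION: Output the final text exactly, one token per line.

Answer: ryuaf
snwz
uqeh
asdmq
gmiy
hqh
hotu
xkkj
kfhc
yjsk
iqud
gwao

Derivation:
Hunk 1: at line 5 remove [giu,afv,ymt] add [afhs,gapk] -> 9 lines: ryuaf snwz uqeh asdmq zjjo afhs gapk iqud gwao
Hunk 2: at line 4 remove [zjjo] add [gmiy,hqh,hotu] -> 11 lines: ryuaf snwz uqeh asdmq gmiy hqh hotu afhs gapk iqud gwao
Hunk 3: at line 7 remove [afhs,gapk] add [xkkj,kfhc,xum] -> 12 lines: ryuaf snwz uqeh asdmq gmiy hqh hotu xkkj kfhc xum iqud gwao
Hunk 4: at line 8 remove [xum] add [yjsk] -> 12 lines: ryuaf snwz uqeh asdmq gmiy hqh hotu xkkj kfhc yjsk iqud gwao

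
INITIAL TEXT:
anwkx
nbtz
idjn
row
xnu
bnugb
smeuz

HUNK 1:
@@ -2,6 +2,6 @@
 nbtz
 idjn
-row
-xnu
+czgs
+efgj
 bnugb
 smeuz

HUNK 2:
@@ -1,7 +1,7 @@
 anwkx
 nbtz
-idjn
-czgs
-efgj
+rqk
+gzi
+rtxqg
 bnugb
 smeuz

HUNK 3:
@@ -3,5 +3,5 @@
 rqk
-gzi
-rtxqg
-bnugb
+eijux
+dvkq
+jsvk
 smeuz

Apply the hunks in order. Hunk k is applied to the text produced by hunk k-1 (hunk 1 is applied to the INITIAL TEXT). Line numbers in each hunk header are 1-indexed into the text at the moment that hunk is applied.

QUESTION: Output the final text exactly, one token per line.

Hunk 1: at line 2 remove [row,xnu] add [czgs,efgj] -> 7 lines: anwkx nbtz idjn czgs efgj bnugb smeuz
Hunk 2: at line 1 remove [idjn,czgs,efgj] add [rqk,gzi,rtxqg] -> 7 lines: anwkx nbtz rqk gzi rtxqg bnugb smeuz
Hunk 3: at line 3 remove [gzi,rtxqg,bnugb] add [eijux,dvkq,jsvk] -> 7 lines: anwkx nbtz rqk eijux dvkq jsvk smeuz

Answer: anwkx
nbtz
rqk
eijux
dvkq
jsvk
smeuz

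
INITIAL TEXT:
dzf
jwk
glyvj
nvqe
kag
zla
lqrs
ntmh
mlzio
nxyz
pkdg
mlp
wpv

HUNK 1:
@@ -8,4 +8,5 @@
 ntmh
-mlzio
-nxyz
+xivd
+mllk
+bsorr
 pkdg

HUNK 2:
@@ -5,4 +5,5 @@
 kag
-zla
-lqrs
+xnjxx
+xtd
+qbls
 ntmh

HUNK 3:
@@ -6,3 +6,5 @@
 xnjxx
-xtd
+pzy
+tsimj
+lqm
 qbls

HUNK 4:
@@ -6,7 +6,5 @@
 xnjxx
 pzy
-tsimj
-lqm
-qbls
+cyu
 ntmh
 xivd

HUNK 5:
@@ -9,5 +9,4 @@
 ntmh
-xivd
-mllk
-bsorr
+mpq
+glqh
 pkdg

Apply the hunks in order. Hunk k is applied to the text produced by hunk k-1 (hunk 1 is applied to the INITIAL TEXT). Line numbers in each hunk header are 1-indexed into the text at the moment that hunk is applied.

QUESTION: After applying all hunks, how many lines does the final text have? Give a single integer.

Answer: 14

Derivation:
Hunk 1: at line 8 remove [mlzio,nxyz] add [xivd,mllk,bsorr] -> 14 lines: dzf jwk glyvj nvqe kag zla lqrs ntmh xivd mllk bsorr pkdg mlp wpv
Hunk 2: at line 5 remove [zla,lqrs] add [xnjxx,xtd,qbls] -> 15 lines: dzf jwk glyvj nvqe kag xnjxx xtd qbls ntmh xivd mllk bsorr pkdg mlp wpv
Hunk 3: at line 6 remove [xtd] add [pzy,tsimj,lqm] -> 17 lines: dzf jwk glyvj nvqe kag xnjxx pzy tsimj lqm qbls ntmh xivd mllk bsorr pkdg mlp wpv
Hunk 4: at line 6 remove [tsimj,lqm,qbls] add [cyu] -> 15 lines: dzf jwk glyvj nvqe kag xnjxx pzy cyu ntmh xivd mllk bsorr pkdg mlp wpv
Hunk 5: at line 9 remove [xivd,mllk,bsorr] add [mpq,glqh] -> 14 lines: dzf jwk glyvj nvqe kag xnjxx pzy cyu ntmh mpq glqh pkdg mlp wpv
Final line count: 14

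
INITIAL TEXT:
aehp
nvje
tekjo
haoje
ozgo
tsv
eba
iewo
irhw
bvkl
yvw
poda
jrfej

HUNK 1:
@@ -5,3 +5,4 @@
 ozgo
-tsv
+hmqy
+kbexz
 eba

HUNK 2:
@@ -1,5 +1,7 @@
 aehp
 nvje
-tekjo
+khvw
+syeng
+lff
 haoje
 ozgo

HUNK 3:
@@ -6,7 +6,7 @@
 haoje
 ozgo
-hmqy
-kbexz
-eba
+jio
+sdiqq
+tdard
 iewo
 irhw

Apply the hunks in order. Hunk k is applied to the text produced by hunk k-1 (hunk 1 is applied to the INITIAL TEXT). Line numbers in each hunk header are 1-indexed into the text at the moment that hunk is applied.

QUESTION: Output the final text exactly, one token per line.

Hunk 1: at line 5 remove [tsv] add [hmqy,kbexz] -> 14 lines: aehp nvje tekjo haoje ozgo hmqy kbexz eba iewo irhw bvkl yvw poda jrfej
Hunk 2: at line 1 remove [tekjo] add [khvw,syeng,lff] -> 16 lines: aehp nvje khvw syeng lff haoje ozgo hmqy kbexz eba iewo irhw bvkl yvw poda jrfej
Hunk 3: at line 6 remove [hmqy,kbexz,eba] add [jio,sdiqq,tdard] -> 16 lines: aehp nvje khvw syeng lff haoje ozgo jio sdiqq tdard iewo irhw bvkl yvw poda jrfej

Answer: aehp
nvje
khvw
syeng
lff
haoje
ozgo
jio
sdiqq
tdard
iewo
irhw
bvkl
yvw
poda
jrfej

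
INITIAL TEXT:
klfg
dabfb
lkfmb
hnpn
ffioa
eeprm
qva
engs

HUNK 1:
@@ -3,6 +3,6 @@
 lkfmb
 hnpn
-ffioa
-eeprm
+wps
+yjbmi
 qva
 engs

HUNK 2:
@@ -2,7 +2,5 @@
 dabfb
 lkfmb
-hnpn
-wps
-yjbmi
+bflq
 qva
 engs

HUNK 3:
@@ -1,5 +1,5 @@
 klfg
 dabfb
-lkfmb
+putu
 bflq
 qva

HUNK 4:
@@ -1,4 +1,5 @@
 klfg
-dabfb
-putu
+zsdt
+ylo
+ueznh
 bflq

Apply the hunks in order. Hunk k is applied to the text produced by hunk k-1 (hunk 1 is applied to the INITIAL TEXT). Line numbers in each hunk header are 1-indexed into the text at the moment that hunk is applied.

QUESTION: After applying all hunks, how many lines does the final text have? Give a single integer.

Hunk 1: at line 3 remove [ffioa,eeprm] add [wps,yjbmi] -> 8 lines: klfg dabfb lkfmb hnpn wps yjbmi qva engs
Hunk 2: at line 2 remove [hnpn,wps,yjbmi] add [bflq] -> 6 lines: klfg dabfb lkfmb bflq qva engs
Hunk 3: at line 1 remove [lkfmb] add [putu] -> 6 lines: klfg dabfb putu bflq qva engs
Hunk 4: at line 1 remove [dabfb,putu] add [zsdt,ylo,ueznh] -> 7 lines: klfg zsdt ylo ueznh bflq qva engs
Final line count: 7

Answer: 7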